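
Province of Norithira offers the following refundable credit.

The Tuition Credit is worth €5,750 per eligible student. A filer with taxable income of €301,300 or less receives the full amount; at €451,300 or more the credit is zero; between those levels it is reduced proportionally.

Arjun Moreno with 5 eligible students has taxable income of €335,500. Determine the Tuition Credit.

€22,195

Tuition Credit: base = 5 × €5,750 = €28,750. €335,500 is €34,200 into a €150,000 phase-out range, leaving 115,800/150,000 of the credit: €28,750 × 115,800/150,000 = €22,195.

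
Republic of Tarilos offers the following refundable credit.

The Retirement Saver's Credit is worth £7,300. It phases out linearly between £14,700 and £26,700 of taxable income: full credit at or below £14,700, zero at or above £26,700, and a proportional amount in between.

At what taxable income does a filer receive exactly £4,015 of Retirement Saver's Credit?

£20,100

£4,015 is 4,015/7,300 of the full £7,300, so 3,285/7,300 of the £12,000 range has been used: income = £14,700 + £12,000 × 3,285/7,300 = £20,100.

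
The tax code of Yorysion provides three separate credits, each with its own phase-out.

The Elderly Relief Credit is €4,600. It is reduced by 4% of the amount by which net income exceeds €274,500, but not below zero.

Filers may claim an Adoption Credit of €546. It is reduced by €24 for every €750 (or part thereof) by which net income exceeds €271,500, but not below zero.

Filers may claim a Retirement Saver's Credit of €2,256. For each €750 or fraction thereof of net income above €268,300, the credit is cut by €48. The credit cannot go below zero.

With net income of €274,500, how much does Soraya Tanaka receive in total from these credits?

Elderly Relief Credit: €274,500 is at or below the €274,500 threshold, so the full €4,600 applies.
Adoption Credit: income exceeds €271,500 by €3,000, which is 4 full-or-partial €750 increments; reduction = 4 × €24 = €96, leaving €450.
Retirement Saver's Credit: income exceeds €268,300 by €6,200, which is 9 full-or-partial €750 increments; reduction = 9 × €48 = €432, leaving €1,824.
Total: €4,600 + €450 + €1,824 = €6,874.

€6,874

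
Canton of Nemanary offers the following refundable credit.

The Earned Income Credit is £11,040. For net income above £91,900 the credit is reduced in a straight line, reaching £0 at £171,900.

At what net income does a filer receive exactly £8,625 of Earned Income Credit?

£8,625 is 8,625/11,040 of the full £11,040, so 2,415/11,040 of the £80,000 range has been used: income = £91,900 + £80,000 × 2,415/11,040 = £109,400.

£109,400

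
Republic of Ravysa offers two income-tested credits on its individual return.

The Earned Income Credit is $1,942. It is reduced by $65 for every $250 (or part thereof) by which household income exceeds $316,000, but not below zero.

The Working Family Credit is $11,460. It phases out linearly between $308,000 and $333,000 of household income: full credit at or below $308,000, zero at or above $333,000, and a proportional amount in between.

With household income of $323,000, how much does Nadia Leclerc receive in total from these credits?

Earned Income Credit: income exceeds $316,000 by $7,000, which is 28 full-or-partial $250 increments; reduction = 28 × $65 = $1,820, leaving $122.
Working Family Credit: $323,000 is $15,000 into a $25,000 phase-out range, leaving 10,000/25,000 of the credit: $11,460 × 10,000/25,000 = $4,584.
Total: $122 + $4,584 = $4,706.

$4,706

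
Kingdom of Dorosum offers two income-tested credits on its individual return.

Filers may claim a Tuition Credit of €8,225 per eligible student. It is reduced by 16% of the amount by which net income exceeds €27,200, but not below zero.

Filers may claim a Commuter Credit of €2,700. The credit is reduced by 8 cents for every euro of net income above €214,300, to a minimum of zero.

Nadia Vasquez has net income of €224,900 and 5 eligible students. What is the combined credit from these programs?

€11,345

Tuition Credit: base = 5 × €8,225 = €41,125. 16% of the €197,700 excess over €27,200 is €31,632; credit = €41,125 − €31,632 = €9,493.
Commuter Credit: 8% of the €10,600 excess over €214,300 is €848; credit = €2,700 − €848 = €1,852.
Total: €9,493 + €1,852 = €11,345.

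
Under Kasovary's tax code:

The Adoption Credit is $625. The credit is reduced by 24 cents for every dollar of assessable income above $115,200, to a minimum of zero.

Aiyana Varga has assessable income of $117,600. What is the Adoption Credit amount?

Adoption Credit: 24% of the $2,400 excess over $115,200 is $576; credit = $625 − $576 = $49.

$49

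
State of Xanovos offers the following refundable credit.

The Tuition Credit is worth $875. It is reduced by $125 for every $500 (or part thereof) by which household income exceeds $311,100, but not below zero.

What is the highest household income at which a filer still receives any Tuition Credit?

After 6 increments the reduction is 6 × $125 = $750, leaving $125; one more increment wipes it out. Increment 6 ends at excess 6 × $500 = $3,000, so the highest qualifying income is $311,100 + $3,000 = $314,100.

$314,100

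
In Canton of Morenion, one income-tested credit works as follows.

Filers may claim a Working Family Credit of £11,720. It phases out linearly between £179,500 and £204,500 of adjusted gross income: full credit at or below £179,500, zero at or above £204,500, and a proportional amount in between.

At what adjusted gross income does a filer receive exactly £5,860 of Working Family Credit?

£5,860 is 5,860/11,720 of the full £11,720, so 5,860/11,720 of the £25,000 range has been used: income = £179,500 + £25,000 × 5,860/11,720 = £192,000.

£192,000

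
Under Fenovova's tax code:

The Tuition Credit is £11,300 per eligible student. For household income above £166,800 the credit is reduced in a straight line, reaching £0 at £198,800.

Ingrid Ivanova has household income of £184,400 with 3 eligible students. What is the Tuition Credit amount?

£15,255

Tuition Credit: base = 3 × £11,300 = £33,900. £184,400 is £17,600 into a £32,000 phase-out range, leaving 14,400/32,000 of the credit: £33,900 × 14,400/32,000 = £15,255.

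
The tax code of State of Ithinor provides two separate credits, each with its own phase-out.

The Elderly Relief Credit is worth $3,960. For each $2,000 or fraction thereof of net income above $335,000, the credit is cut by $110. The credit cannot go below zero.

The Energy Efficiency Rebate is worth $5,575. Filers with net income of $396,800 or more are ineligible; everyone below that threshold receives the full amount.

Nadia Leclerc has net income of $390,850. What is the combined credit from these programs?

$6,455

Elderly Relief Credit: income exceeds $335,000 by $55,850, which is 28 full-or-partial $2,000 increments; reduction = 28 × $110 = $3,080, leaving $880.
Energy Efficiency Rebate: $390,850 is below the $396,800 cutoff, so the full $5,575 applies.
Total: $880 + $5,575 = $6,455.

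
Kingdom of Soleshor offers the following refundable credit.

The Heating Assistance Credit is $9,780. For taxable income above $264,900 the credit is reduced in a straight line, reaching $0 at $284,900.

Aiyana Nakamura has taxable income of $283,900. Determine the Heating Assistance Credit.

Heating Assistance Credit: $283,900 is $19,000 into a $20,000 phase-out range, leaving 1,000/20,000 of the credit: $9,780 × 1,000/20,000 = $489.

$489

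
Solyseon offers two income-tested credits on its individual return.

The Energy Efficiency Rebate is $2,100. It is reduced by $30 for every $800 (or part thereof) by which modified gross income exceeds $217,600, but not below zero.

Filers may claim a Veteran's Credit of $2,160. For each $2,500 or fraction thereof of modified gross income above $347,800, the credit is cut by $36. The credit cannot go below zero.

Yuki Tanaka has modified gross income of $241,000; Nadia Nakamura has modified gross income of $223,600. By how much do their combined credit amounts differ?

$660

Yuki ($241,000): Energy Efficiency Rebate: income exceeds $217,600 by $23,400, which is 30 full-or-partial $800 increments; reduction = 30 × $30 = $900, leaving $1,200. Veteran's Credit: $241,000 is at or below the $347,800 threshold, so the full $2,160 applies. total $1,200 + $2,160 = $3,360
Nadia ($223,600): Energy Efficiency Rebate: income exceeds $217,600 by $6,000, which is 8 full-or-partial $800 increments; reduction = 8 × $30 = $240, leaving $1,860. Veteran's Credit: $223,600 is at or below the $347,800 threshold, so the full $2,160 applies. total $1,860 + $2,160 = $4,020
Difference: |$3,360 − $4,020| = $660.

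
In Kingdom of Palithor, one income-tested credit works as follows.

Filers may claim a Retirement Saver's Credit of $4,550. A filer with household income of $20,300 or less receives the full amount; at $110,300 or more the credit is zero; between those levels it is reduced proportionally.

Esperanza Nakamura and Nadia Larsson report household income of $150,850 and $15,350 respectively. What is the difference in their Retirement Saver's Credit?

$4,550

Esperanza ($150,850): Retirement Saver's Credit: $150,850 is at or above $110,300, so the credit is $0.
Nadia ($15,350): Retirement Saver's Credit: $15,350 is at or below the $20,300 threshold, so the full $4,550 applies.
Difference: |$0 − $4,550| = $4,550.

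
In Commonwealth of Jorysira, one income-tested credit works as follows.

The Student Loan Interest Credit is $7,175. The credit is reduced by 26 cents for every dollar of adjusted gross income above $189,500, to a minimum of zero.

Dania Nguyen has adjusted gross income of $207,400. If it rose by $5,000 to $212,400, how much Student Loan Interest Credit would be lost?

$1,300

At $207,400 — 26% of the $17,900 excess over $189,500 is $4,654; credit = $7,175 − $4,654 = $2,521.
At $212,400 — 26% of the $22,900 excess over $189,500 is $5,954; credit = $7,175 − $5,954 = $1,221.
Lost: $2,521 − $1,221 = $1,300.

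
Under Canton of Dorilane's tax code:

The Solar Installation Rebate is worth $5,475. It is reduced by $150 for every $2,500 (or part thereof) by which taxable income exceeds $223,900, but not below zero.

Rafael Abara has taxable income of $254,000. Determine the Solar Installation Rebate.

$3,525

Solar Installation Rebate: income exceeds $223,900 by $30,100, which is 13 full-or-partial $2,500 increments; reduction = 13 × $150 = $1,950, leaving $3,525.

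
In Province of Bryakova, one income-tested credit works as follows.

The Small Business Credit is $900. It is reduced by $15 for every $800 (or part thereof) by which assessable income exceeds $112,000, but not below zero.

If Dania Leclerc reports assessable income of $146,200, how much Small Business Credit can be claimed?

Small Business Credit: income exceeds $112,000 by $34,200, which is 43 full-or-partial $800 increments; reduction = 43 × $15 = $645, leaving $255.

$255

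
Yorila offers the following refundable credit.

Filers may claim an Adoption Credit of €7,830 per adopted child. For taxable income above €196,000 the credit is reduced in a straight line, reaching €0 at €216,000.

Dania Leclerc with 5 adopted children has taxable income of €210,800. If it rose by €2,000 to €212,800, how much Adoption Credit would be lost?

At €210,800 — base = 5 × €7,830 = €39,150. €210,800 is €14,800 into a €20,000 phase-out range, leaving 5,200/20,000 of the credit: €39,150 × 5,200/20,000 = €10,179.
At €212,800 — base = 5 × €7,830 = €39,150. €212,800 is €16,800 into a €20,000 phase-out range, leaving 3,200/20,000 of the credit: €39,150 × 3,200/20,000 = €6,264.
Lost: €10,179 − €6,264 = €3,915.

€3,915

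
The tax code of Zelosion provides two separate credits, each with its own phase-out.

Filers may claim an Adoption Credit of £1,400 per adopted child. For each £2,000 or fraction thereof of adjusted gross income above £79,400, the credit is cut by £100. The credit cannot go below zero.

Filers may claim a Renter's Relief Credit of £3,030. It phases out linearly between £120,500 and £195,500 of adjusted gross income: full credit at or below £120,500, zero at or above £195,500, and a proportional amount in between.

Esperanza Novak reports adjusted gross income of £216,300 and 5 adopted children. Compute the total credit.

Adoption Credit: base = 5 × £1,400 = £7,000. income exceeds £79,400 by £136,900, which is 69 full-or-partial £2,000 increments; reduction = 69 × £100 = £6,900, leaving £100.
Renter's Relief Credit: £216,300 is at or above £195,500, so the credit is £0.
Total: £100 + £0 = £100.

£100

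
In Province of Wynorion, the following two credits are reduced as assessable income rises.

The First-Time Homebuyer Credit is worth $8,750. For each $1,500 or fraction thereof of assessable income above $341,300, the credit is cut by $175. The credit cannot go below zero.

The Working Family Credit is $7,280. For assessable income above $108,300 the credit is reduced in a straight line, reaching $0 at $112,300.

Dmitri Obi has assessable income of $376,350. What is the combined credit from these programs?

$4,550

First-Time Homebuyer Credit: income exceeds $341,300 by $35,050, which is 24 full-or-partial $1,500 increments; reduction = 24 × $175 = $4,200, leaving $4,550.
Working Family Credit: $376,350 is at or above $112,300, so the credit is $0.
Total: $4,550 + $0 = $4,550.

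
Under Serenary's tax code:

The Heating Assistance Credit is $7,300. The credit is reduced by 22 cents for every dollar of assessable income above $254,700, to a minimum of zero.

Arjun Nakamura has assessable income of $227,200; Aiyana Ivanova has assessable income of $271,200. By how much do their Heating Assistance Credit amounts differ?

$3,630

Arjun ($227,200): Heating Assistance Credit: $227,200 is at or below the $254,700 threshold, so the full $7,300 applies.
Aiyana ($271,200): Heating Assistance Credit: 22% of the $16,500 excess over $254,700 is $3,630; credit = $7,300 − $3,630 = $3,670.
Difference: |$7,300 − $3,670| = $3,630.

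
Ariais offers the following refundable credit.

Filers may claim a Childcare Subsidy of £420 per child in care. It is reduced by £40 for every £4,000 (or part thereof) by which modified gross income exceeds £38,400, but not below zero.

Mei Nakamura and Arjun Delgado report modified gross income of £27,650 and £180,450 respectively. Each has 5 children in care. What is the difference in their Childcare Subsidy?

£1,440

Mei (£27,650): Childcare Subsidy: base = 5 × £420 = £2,100. £27,650 is at or below the £38,400 threshold, so the full £2,100 applies.
Arjun (£180,450): Childcare Subsidy: base = 5 × £420 = £2,100. income exceeds £38,400 by £142,050, which is 36 full-or-partial £4,000 increments; reduction = 36 × £40 = £1,440, leaving £660.
Difference: |£2,100 − £660| = £1,440.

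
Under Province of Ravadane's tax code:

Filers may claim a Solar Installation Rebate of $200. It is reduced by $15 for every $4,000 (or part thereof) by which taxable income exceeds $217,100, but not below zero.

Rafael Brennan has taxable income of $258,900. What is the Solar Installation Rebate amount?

$35

Solar Installation Rebate: income exceeds $217,100 by $41,800, which is 11 full-or-partial $4,000 increments; reduction = 11 × $15 = $165, leaving $35.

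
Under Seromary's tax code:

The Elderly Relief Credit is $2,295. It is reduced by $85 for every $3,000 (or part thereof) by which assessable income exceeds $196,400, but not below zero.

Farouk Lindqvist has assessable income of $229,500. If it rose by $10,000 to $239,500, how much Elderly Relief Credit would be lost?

At $229,500 — income exceeds $196,400 by $33,100, which is 12 full-or-partial $3,000 increments; reduction = 12 × $85 = $1,020, leaving $1,275.
At $239,500 — income exceeds $196,400 by $43,100, which is 15 full-or-partial $3,000 increments; reduction = 15 × $85 = $1,275, leaving $1,020.
Lost: $1,275 − $1,020 = $255.

$255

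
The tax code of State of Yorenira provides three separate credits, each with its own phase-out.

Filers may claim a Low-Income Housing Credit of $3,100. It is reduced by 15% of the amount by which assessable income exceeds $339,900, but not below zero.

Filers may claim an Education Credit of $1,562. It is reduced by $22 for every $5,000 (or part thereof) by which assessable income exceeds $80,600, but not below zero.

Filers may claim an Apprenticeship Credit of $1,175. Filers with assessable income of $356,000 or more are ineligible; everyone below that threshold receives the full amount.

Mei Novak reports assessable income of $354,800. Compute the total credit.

$2,392

Low-Income Housing Credit: 15% of the $14,900 excess over $339,900 is $2,235; credit = $3,100 − $2,235 = $865.
Education Credit: income exceeds $80,600 by $274,200, which is 55 full-or-partial $5,000 increments; reduction = 55 × $22 = $1,210, leaving $352.
Apprenticeship Credit: $354,800 is below the $356,000 cutoff, so the full $1,175 applies.
Total: $865 + $352 + $1,175 = $2,392.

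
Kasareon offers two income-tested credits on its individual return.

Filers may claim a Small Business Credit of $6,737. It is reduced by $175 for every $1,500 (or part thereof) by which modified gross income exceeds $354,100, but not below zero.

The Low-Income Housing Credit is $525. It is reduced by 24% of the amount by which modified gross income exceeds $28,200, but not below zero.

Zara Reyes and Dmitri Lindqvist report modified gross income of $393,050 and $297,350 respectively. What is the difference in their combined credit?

$4,550

Zara ($393,050): Small Business Credit: income exceeds $354,100 by $38,950, which is 26 full-or-partial $1,500 increments; reduction = 26 × $175 = $4,550, leaving $2,187. Low-Income Housing Credit: 24% of the $364,850 excess over $28,200 is $87,564 ≥ base, so the credit is $0. total $2,187 + $0 = $2,187
Dmitri ($297,350): Small Business Credit: $297,350 is at or below the $354,100 threshold, so the full $6,737 applies. Low-Income Housing Credit: 24% of the $269,150 excess over $28,200 is $64,596 ≥ base, so the credit is $0. total $6,737 + $0 = $6,737
Difference: |$2,187 − $6,737| = $4,550.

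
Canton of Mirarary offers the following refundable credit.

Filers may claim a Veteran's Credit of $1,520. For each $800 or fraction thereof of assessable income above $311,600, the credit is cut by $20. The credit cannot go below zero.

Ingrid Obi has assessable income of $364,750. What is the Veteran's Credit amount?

$180

Veteran's Credit: income exceeds $311,600 by $53,150, which is 67 full-or-partial $800 increments; reduction = 67 × $20 = $1,340, leaving $180.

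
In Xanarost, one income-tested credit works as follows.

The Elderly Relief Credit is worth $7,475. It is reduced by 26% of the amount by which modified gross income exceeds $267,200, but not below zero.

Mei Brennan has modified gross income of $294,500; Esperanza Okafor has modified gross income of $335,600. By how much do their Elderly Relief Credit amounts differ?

Mei ($294,500): Elderly Relief Credit: 26% of the $27,300 excess over $267,200 is $7,098; credit = $7,475 − $7,098 = $377.
Esperanza ($335,600): Elderly Relief Credit: 26% of the $68,400 excess over $267,200 is $17,784 ≥ base, so the credit is $0.
Difference: |$377 − $0| = $377.

$377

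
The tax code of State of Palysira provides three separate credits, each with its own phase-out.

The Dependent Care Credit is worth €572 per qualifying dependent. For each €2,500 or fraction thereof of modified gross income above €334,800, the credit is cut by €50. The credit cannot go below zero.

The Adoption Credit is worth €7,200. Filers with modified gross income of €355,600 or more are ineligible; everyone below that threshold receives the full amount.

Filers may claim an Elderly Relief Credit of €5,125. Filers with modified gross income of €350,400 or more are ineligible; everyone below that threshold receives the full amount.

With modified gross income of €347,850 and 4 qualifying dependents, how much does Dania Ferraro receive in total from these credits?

€14,313

Dependent Care Credit: base = 4 × €572 = €2,288. income exceeds €334,800 by €13,050, which is 6 full-or-partial €2,500 increments; reduction = 6 × €50 = €300, leaving €1,988.
Adoption Credit: €347,850 is below the €355,600 cutoff, so the full €7,200 applies.
Elderly Relief Credit: €347,850 is below the €350,400 cutoff, so the full €5,125 applies.
Total: €1,988 + €7,200 + €5,125 = €14,313.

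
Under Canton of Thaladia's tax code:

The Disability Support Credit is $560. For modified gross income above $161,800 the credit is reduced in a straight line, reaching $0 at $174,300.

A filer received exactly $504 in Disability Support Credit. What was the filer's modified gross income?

$504 is 504/560 of the full $560, so 56/560 of the $12,500 range has been used: income = $161,800 + $12,500 × 56/560 = $163,050.

$163,050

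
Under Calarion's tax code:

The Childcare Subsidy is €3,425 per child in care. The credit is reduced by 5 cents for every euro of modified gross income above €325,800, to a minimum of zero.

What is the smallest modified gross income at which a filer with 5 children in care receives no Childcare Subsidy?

€668,300

Full credit = 5 × €3,425 = €17,125.
The credit falls by 5% of each euro above €325,800, so it reaches zero when the excess is €17,125 / 5% = €342,500: income = €325,800 + €342,500 = €668,300.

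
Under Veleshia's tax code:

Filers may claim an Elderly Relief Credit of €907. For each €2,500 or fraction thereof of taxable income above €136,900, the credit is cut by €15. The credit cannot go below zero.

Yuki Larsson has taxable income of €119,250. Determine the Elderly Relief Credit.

Elderly Relief Credit: €119,250 is at or below the €136,900 threshold, so the full €907 applies.

€907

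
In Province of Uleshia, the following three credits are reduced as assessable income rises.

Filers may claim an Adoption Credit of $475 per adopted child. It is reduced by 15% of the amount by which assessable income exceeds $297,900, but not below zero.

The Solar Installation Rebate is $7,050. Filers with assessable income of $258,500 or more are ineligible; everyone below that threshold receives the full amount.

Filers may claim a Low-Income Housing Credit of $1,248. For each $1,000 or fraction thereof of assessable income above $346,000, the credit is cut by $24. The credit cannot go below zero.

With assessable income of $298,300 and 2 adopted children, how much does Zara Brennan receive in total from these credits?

Adoption Credit: base = 2 × $475 = $950. 15% of the $400 excess over $297,900 is $60; credit = $950 − $60 = $890.
Solar Installation Rebate: $298,300 meets or exceeds the $258,500 cutoff, so the credit is $0.
Low-Income Housing Credit: $298,300 is at or below the $346,000 threshold, so the full $1,248 applies.
Total: $890 + $0 + $1,248 = $2,138.

$2,138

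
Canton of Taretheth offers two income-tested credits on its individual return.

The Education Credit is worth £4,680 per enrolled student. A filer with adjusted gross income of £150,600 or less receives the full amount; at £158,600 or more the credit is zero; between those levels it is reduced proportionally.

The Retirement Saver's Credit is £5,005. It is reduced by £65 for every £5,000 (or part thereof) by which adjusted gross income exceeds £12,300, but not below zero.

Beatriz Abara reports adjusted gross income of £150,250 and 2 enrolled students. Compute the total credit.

Education Credit: base = 2 × £4,680 = £9,360. £150,250 is at or below the £150,600 threshold, so the full £9,360 applies.
Retirement Saver's Credit: income exceeds £12,300 by £137,950, which is 28 full-or-partial £5,000 increments; reduction = 28 × £65 = £1,820, leaving £3,185.
Total: £9,360 + £3,185 = £12,545.

£12,545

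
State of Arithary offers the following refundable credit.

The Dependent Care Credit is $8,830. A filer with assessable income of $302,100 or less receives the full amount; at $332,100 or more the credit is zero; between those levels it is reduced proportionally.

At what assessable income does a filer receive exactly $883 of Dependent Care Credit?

$329,100

$883 is 883/8,830 of the full $8,830, so 7,947/8,830 of the $30,000 range has been used: income = $302,100 + $30,000 × 7,947/8,830 = $329,100.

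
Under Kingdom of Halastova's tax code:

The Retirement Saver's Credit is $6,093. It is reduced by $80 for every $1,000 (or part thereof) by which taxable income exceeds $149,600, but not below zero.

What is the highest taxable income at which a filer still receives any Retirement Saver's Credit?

After 76 increments the reduction is 76 × $80 = $6,080, leaving $13; one more increment wipes it out. Increment 76 ends at excess 76 × $1,000 = $76,000, so the highest qualifying income is $149,600 + $76,000 = $225,600.

$225,600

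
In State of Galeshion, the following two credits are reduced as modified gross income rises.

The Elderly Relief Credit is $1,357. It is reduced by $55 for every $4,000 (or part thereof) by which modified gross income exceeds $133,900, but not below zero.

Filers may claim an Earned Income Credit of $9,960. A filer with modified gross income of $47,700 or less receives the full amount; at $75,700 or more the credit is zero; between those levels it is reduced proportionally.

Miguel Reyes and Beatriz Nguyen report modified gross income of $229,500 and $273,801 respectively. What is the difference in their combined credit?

Miguel ($229,500): Elderly Relief Credit: income exceeds $133,900 by $95,600, which is 24 full-or-partial $4,000 increments; reduction = 24 × $55 = $1,320, leaving $37. Earned Income Credit: $229,500 is at or above $75,700, so the credit is $0. total $37 + $0 = $37
Beatriz ($273,801): Elderly Relief Credit: income exceeds $133,900 by $139,901 → 35 increments × $55 = $1,925 ≥ base, so the credit is $0. Earned Income Credit: $273,801 is at or above $75,700, so the credit is $0. total $0 + $0 = $0
Difference: |$37 − $0| = $37.

$37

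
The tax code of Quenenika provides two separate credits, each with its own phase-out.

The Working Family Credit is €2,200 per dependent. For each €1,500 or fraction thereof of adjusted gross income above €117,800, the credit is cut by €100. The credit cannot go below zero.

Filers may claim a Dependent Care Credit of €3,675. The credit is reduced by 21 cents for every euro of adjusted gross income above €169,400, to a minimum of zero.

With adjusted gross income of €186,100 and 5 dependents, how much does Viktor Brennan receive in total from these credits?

€6,568

Working Family Credit: base = 5 × €2,200 = €11,000. income exceeds €117,800 by €68,300, which is 46 full-or-partial €1,500 increments; reduction = 46 × €100 = €4,600, leaving €6,400.
Dependent Care Credit: 21% of the €16,700 excess over €169,400 is €3,507; credit = €3,675 − €3,507 = €168.
Total: €6,400 + €168 = €6,568.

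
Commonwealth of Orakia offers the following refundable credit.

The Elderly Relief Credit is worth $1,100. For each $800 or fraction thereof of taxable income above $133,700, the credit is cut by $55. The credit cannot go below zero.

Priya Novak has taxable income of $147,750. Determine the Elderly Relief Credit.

$110

Elderly Relief Credit: income exceeds $133,700 by $14,050, which is 18 full-or-partial $800 increments; reduction = 18 × $55 = $990, leaving $110.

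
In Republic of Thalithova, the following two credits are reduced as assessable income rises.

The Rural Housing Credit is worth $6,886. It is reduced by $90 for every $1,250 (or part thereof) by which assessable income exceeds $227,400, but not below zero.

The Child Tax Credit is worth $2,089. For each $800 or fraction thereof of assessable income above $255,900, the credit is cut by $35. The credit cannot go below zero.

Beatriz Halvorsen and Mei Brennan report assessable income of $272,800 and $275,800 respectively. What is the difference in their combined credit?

Beatriz ($272,800): Rural Housing Credit: income exceeds $227,400 by $45,400, which is 37 full-or-partial $1,250 increments; reduction = 37 × $90 = $3,330, leaving $3,556. Child Tax Credit: income exceeds $255,900 by $16,900, which is 22 full-or-partial $800 increments; reduction = 22 × $35 = $770, leaving $1,319. total $3,556 + $1,319 = $4,875
Mei ($275,800): Rural Housing Credit: income exceeds $227,400 by $48,400, which is 39 full-or-partial $1,250 increments; reduction = 39 × $90 = $3,510, leaving $3,376. Child Tax Credit: income exceeds $255,900 by $19,900, which is 25 full-or-partial $800 increments; reduction = 25 × $35 = $875, leaving $1,214. total $3,376 + $1,214 = $4,590
Difference: |$4,875 − $4,590| = $285.

$285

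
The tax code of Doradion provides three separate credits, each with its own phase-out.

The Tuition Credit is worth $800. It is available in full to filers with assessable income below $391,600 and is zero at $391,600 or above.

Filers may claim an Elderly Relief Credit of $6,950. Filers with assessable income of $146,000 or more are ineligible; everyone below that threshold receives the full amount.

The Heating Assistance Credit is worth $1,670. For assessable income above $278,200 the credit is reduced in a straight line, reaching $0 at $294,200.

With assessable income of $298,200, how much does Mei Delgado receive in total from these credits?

Tuition Credit: $298,200 is below the $391,600 cutoff, so the full $800 applies.
Elderly Relief Credit: $298,200 meets or exceeds the $146,000 cutoff, so the credit is $0.
Heating Assistance Credit: $298,200 is at or above $294,200, so the credit is $0.
Total: $800 + $0 + $0 = $800.

$800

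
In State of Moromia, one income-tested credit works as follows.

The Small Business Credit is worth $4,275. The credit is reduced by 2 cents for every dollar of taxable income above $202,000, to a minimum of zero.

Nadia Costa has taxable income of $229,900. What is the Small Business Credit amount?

$3,717

Small Business Credit: 2% of the $27,900 excess over $202,000 is $558; credit = $4,275 − $558 = $3,717.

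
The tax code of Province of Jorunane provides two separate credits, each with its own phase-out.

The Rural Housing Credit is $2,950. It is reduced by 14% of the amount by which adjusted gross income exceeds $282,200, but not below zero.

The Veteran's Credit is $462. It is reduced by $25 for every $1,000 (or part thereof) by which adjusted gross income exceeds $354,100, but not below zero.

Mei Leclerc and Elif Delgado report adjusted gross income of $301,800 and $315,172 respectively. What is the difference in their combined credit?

Mei ($301,800): Rural Housing Credit: 14% of the $19,600 excess over $282,200 is $2,744; credit = $2,950 − $2,744 = $206. Veteran's Credit: $301,800 is at or below the $354,100 threshold, so the full $462 applies. total $206 + $462 = $668
Elif ($315,172): Rural Housing Credit: 14% of the $32,972 excess over $282,200 is $4,616.08 ≥ base, so the credit is $0. Veteran's Credit: $315,172 is at or below the $354,100 threshold, so the full $462 applies. total $0 + $462 = $462
Difference: |$668 − $462| = $206.

$206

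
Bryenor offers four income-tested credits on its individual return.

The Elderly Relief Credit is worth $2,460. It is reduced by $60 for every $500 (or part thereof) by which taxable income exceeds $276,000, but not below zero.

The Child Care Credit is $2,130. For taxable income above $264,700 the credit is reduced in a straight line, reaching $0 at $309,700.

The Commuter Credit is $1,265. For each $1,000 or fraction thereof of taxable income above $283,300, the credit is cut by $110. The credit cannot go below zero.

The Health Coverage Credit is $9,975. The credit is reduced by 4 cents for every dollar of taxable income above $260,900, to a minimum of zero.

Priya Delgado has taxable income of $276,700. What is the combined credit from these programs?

Elderly Relief Credit: income exceeds $276,000 by $700, which is 2 full-or-partial $500 increments; reduction = 2 × $60 = $120, leaving $2,340.
Child Care Credit: $276,700 is $12,000 into a $45,000 phase-out range, leaving 33,000/45,000 of the credit: $2,130 × 33,000/45,000 = $1,562.
Commuter Credit: $276,700 is at or below the $283,300 threshold, so the full $1,265 applies.
Health Coverage Credit: 4% of the $15,800 excess over $260,900 is $632; credit = $9,975 − $632 = $9,343.
Total: $2,340 + $1,562 + $1,265 + $9,343 = $14,510.

$14,510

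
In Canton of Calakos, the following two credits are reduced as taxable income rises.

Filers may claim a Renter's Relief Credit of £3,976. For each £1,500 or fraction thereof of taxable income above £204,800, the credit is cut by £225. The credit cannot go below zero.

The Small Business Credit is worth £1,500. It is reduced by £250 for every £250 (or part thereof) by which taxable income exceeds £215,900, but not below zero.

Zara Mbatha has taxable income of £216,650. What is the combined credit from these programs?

£2,926

Renter's Relief Credit: income exceeds £204,800 by £11,850, which is 8 full-or-partial £1,500 increments; reduction = 8 × £225 = £1,800, leaving £2,176.
Small Business Credit: income exceeds £215,900 by £750, which is 3 full-or-partial £250 increments; reduction = 3 × £250 = £750, leaving £750.
Total: £2,176 + £750 = £2,926.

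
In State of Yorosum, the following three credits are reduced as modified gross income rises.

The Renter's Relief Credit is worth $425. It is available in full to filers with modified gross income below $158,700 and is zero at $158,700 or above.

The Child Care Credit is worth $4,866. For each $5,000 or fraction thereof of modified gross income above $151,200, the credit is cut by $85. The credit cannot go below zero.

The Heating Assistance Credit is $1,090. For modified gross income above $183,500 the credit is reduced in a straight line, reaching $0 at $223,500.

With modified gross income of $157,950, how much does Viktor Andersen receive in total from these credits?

Renter's Relief Credit: $157,950 is below the $158,700 cutoff, so the full $425 applies.
Child Care Credit: income exceeds $151,200 by $6,750, which is 2 full-or-partial $5,000 increments; reduction = 2 × $85 = $170, leaving $4,696.
Heating Assistance Credit: $157,950 is at or below the $183,500 threshold, so the full $1,090 applies.
Total: $425 + $4,696 + $1,090 = $6,211.

$6,211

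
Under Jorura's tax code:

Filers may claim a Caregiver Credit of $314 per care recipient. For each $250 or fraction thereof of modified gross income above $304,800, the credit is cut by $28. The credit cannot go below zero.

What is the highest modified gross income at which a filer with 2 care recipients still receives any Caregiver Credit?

Full credit = 2 × $314 = $628.
After 22 increments the reduction is 22 × $28 = $616, leaving $12; one more increment wipes it out. Increment 22 ends at excess 22 × $250 = $5,500, so the highest qualifying income is $304,800 + $5,500 = $310,300.

$310,300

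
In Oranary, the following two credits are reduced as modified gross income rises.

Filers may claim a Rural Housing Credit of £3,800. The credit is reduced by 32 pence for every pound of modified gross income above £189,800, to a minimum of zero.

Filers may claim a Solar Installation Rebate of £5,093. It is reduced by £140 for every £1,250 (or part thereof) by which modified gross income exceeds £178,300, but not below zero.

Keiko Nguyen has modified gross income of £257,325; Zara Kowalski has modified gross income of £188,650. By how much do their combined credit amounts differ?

Keiko (£257,325): Rural Housing Credit: 32% of the £67,525 excess over £189,800 is £21,608 ≥ base, so the credit is £0. Solar Installation Rebate: income exceeds £178,300 by £79,025 → 64 increments × £140 = £8,960 ≥ base, so the credit is £0. total £0 + £0 = £0
Zara (£188,650): Rural Housing Credit: £188,650 is at or below the £189,800 threshold, so the full £3,800 applies. Solar Installation Rebate: income exceeds £178,300 by £10,350, which is 9 full-or-partial £1,250 increments; reduction = 9 × £140 = £1,260, leaving £3,833. total £3,800 + £3,833 = £7,633
Difference: |£0 − £7,633| = £7,633.

£7,633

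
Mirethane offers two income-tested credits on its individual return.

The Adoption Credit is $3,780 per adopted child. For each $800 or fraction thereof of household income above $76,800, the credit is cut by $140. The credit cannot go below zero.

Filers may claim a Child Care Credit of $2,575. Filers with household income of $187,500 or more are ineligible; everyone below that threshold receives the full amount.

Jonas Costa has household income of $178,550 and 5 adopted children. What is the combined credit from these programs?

$3,555

Adoption Credit: base = 5 × $3,780 = $18,900. income exceeds $76,800 by $101,750, which is 128 full-or-partial $800 increments; reduction = 128 × $140 = $17,920, leaving $980.
Child Care Credit: $178,550 is below the $187,500 cutoff, so the full $2,575 applies.
Total: $980 + $2,575 = $3,555.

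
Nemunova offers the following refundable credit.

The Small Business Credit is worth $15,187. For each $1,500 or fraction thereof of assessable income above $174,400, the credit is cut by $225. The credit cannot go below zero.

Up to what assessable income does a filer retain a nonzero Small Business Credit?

After 67 increments the reduction is 67 × $225 = $15,075, leaving $112; one more increment wipes it out. Increment 67 ends at excess 67 × $1,500 = $100,500, so the highest qualifying income is $174,400 + $100,500 = $274,900.

$274,900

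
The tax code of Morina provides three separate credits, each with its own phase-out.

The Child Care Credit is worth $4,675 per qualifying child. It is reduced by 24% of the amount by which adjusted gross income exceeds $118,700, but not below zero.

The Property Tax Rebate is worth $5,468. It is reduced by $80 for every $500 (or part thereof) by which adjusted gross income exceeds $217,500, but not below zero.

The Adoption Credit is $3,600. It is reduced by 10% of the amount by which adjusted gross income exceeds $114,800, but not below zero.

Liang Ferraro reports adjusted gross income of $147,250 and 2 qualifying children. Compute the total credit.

$8,321

Child Care Credit: base = 2 × $4,675 = $9,350. 24% of the $28,550 excess over $118,700 is $6,852; credit = $9,350 − $6,852 = $2,498.
Property Tax Rebate: $147,250 is at or below the $217,500 threshold, so the full $5,468 applies.
Adoption Credit: 10% of the $32,450 excess over $114,800 is $3,245; credit = $3,600 − $3,245 = $355.
Total: $2,498 + $5,468 + $355 = $8,321.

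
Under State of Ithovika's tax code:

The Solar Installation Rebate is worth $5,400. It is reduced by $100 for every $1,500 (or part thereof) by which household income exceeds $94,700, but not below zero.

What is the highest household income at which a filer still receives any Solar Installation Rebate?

After 53 increments the reduction is 53 × $100 = $5,300, leaving $100; one more increment wipes it out. Increment 53 ends at excess 53 × $1,500 = $79,500, so the highest qualifying income is $94,700 + $79,500 = $174,200.

$174,200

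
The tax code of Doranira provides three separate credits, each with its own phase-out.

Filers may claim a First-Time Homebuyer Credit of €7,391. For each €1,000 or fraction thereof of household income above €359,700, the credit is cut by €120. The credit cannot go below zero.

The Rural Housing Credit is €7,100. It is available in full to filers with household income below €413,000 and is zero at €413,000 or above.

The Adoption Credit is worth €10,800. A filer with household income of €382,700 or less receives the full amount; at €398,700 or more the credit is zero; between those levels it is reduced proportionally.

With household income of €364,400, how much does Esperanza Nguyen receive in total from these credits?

€24,691

First-Time Homebuyer Credit: income exceeds €359,700 by €4,700, which is 5 full-or-partial €1,000 increments; reduction = 5 × €120 = €600, leaving €6,791.
Rural Housing Credit: €364,400 is below the €413,000 cutoff, so the full €7,100 applies.
Adoption Credit: €364,400 is at or below the €382,700 threshold, so the full €10,800 applies.
Total: €6,791 + €7,100 + €10,800 = €24,691.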